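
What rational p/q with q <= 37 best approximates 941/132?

Expand x = 941/132 as a continued fraction with the Euclidean algorithm:
  941 = 7*132 + 17, so a_0 = 7.
  132 = 7*17 + 13, so a_1 = 7.
  17 = 1*13 + 4, so a_2 = 1.
  13 = 3*4 + 1, so a_3 = 3.
  4 = 4*1 + 0, so a_4 = 4.
so x = [7; 7, 1, 3, 4].
Convergents (p_i = a_i*p_{i-1} + p_{i-2}, q_i = a_i*q_{i-1} + q_{i-2} with p_{-2}=0, p_{-1}=1, q_{-2}=1, q_{-1}=0), until the denominator exceeds 37:
  i=0: a_0=7, p_0 = 7*1 + 0 = 7, q_0 = 7*0 + 1 = 1.
  i=1: a_1=7, p_1 = 7*7 + 1 = 50, q_1 = 7*1 + 0 = 7.
  i=2: a_2=1, p_2 = 1*50 + 7 = 57, q_2 = 1*7 + 1 = 8.
  i=3: a_3=3, p_3 = 3*57 + 50 = 221, q_3 = 3*8 + 7 = 31.
  i=4: a_4=4, p_4 = 4*221 + 57 = 941, q_4 = 4*31 + 8 = 132.
q_4 = 132 > 37, so the last convergent with denominator <= 37 is p_3/q_3 = 221/31.
The closest fraction with denominator <= 37 is either p_3/q_3 or the intermediate fraction (k*p_3 + p_2)/(k*q_3 + q_2) with the largest k >= 1 whose denominator stays <= 37; these approach x as k grows, and every other convergent or intermediate fraction in range is farther away.
Largest k: floor((37 - q_2)/q_3) = floor((37 - 8)/31) = 0.
Since k = 0, no intermediate fraction beyond p_3/q_3 has denominator <= 37, so the convergent 221/31 is the closest (its error is |941*31 - 221*132|/(132*31) = 1/4092).

221/31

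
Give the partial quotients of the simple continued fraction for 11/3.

[3; 1, 2]

Run the Euclidean algorithm on 11 and 3; the successive quotients are the partial quotients a_0, a_1, ... (each step inverts the fractional part left over by the previous one):
  11 = 3*3 + 2, so a_0 = 3.
  3 = 1*2 + 1, so a_1 = 1.
  2 = 2*1 + 0, so a_2 = 2.
The remainder reaches 0 after 3 divisions, so the expansion has 3 partial quotients, read off in order.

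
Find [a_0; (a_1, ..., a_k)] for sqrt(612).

Write x_i = (sqrt(612) + m_i)/d_i with (m_0, d_0) = (0, 1). a_0 = floor(sqrt(612)) = 24, since 24^2 = 576 <= 612 < 625 = 25^2.
Iterate m_{i+1} = d_i*a_i - m_i, d_{i+1} = (612 - m_{i+1}^2)/d_i, a_{i+1} = floor((a_0 + m_{i+1})/d_{i+1}):
  m_1 = 1*24 - 0 = 24, d_1 = (612 - 24^2)/1 = 36/1 = 36, a_1 = floor((24 + 24)/36) = 1.
  m_2 = 36*1 - 24 = 12, d_2 = (612 - 12^2)/36 = 468/36 = 13, a_2 = floor((24 + 12)/13) = 2.
  m_3 = 13*2 - 12 = 14, d_3 = (612 - 14^2)/13 = 416/13 = 32, a_3 = floor((24 + 14)/32) = 1.
  m_4 = 32*1 - 14 = 18, d_4 = (612 - 18^2)/32 = 288/32 = 9, a_4 = floor((24 + 18)/9) = 4.
  m_5 = 9*4 - 18 = 18, d_5 = (612 - 18^2)/9 = 288/9 = 32, a_5 = floor((24 + 18)/32) = 1.
  m_6 = 32*1 - 18 = 14, d_6 = (612 - 14^2)/32 = 416/32 = 13, a_6 = floor((24 + 14)/13) = 2.
  m_7 = 13*2 - 14 = 12, d_7 = (612 - 12^2)/13 = 468/13 = 36, a_7 = floor((24 + 12)/36) = 1.
  m_8 = 36*1 - 12 = 24, d_8 = (612 - 24^2)/36 = 36/36 = 1, a_8 = floor((24 + 24)/1) = 48.
  m_9 = 1*48 - 24 = 24, d_9 = (612 - 24^2)/1 = 36/1 = 36: (m_9, d_9) = (m_1, d_1) = (24, 36), so from here the quotients repeat a_1, ..., a_8; the period length is 8.
Hence the expansion of sqrt(612) is a_0 = 24 followed by the repeating block 1, 2, 1, 4, 1, 2, 1, 48 (period 8).

[24; (1, 2, 1, 4, 1, 2, 1, 48)]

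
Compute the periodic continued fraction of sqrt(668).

[25; (1, 5, 2, 12, 2, 5, 1, 50)]

Write x_i = (sqrt(668) + m_i)/d_i with (m_0, d_0) = (0, 1). a_0 = floor(sqrt(668)) = 25, since 25^2 = 625 <= 668 < 676 = 26^2.
Iterate m_{i+1} = d_i*a_i - m_i, d_{i+1} = (668 - m_{i+1}^2)/d_i, a_{i+1} = floor((a_0 + m_{i+1})/d_{i+1}):
  m_1 = 1*25 - 0 = 25, d_1 = (668 - 25^2)/1 = 43/1 = 43, a_1 = floor((25 + 25)/43) = 1.
  m_2 = 43*1 - 25 = 18, d_2 = (668 - 18^2)/43 = 344/43 = 8, a_2 = floor((25 + 18)/8) = 5.
  m_3 = 8*5 - 18 = 22, d_3 = (668 - 22^2)/8 = 184/8 = 23, a_3 = floor((25 + 22)/23) = 2.
  m_4 = 23*2 - 22 = 24, d_4 = (668 - 24^2)/23 = 92/23 = 4, a_4 = floor((25 + 24)/4) = 12.
  m_5 = 4*12 - 24 = 24, d_5 = (668 - 24^2)/4 = 92/4 = 23, a_5 = floor((25 + 24)/23) = 2.
  m_6 = 23*2 - 24 = 22, d_6 = (668 - 22^2)/23 = 184/23 = 8, a_6 = floor((25 + 22)/8) = 5.
  m_7 = 8*5 - 22 = 18, d_7 = (668 - 18^2)/8 = 344/8 = 43, a_7 = floor((25 + 18)/43) = 1.
  m_8 = 43*1 - 18 = 25, d_8 = (668 - 25^2)/43 = 43/43 = 1, a_8 = floor((25 + 25)/1) = 50.
  m_9 = 1*50 - 25 = 25, d_9 = (668 - 25^2)/1 = 43/1 = 43: (m_9, d_9) = (m_1, d_1) = (25, 43), so from here the quotients repeat a_1, ..., a_8; the period length is 8.
Hence the expansion of sqrt(668) is a_0 = 25 followed by the repeating block 1, 5, 2, 12, 2, 5, 1, 50 (period 8).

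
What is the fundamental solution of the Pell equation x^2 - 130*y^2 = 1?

First expand sqrt(130) as a continued fraction. With x_i = (sqrt(130) + m_i)/d_i and (m_0, d_0) = (0, 1): a_0 = floor(sqrt(130)) = 11, since 11^2 = 121 <= 130 < 144 = 12^2.
Iterate m_{i+1} = d_i*a_i - m_i, d_{i+1} = (130 - m_{i+1}^2)/d_i, a_{i+1} = floor((a_0 + m_{i+1})/d_{i+1}):
  m_1 = 1*11 - 0 = 11, d_1 = (130 - 11^2)/1 = 9/1 = 9, a_1 = floor((11 + 11)/9) = 2.
  m_2 = 9*2 - 11 = 7, d_2 = (130 - 7^2)/9 = 81/9 = 9, a_2 = floor((11 + 7)/9) = 2.
  m_3 = 9*2 - 7 = 11, d_3 = (130 - 11^2)/9 = 9/9 = 1, a_3 = floor((11 + 11)/1) = 22.
  m_4 = 1*22 - 11 = 11, d_4 = (130 - 11^2)/1 = 9/1 = 9: (m_4, d_4) = (m_1, d_1) = (11, 9), so from here the quotients repeat a_1, ..., a_3; the period length is 3.
So sqrt(130) = [11; (2, 2, 22)] with period length k = 3.
k is odd, so (p_{k-1}, q_{k-1}) only solves x^2 - 130y^2 = -1 and the fundamental solution of x^2 - 130y^2 = 1 is (p_{2k-1}, q_{2k-1}) = (p_5, q_5); compute convergents through index 5, running through the period twice.
Convergents (p_i = a_i*p_{i-1} + p_{i-2}, q_i = a_i*q_{i-1} + q_{i-2} with p_{-2}=0, p_{-1}=1, q_{-2}=1, q_{-1}=0):
  i=0: a_0=11, p_0 = 11*1 + 0 = 11, q_0 = 11*0 + 1 = 1.
  i=1: a_1=2, p_1 = 2*11 + 1 = 23, q_1 = 2*1 + 0 = 2.
  i=2: a_2=2, p_2 = 2*23 + 11 = 57, q_2 = 2*2 + 1 = 5.
  i=3: a_3=22, p_3 = 22*57 + 23 = 1277, q_3 = 22*5 + 2 = 112.
  i=4: a_4=2, p_4 = 2*1277 + 57 = 2611, q_4 = 2*112 + 5 = 229.
  i=5: a_5=2, p_5 = 2*2611 + 1277 = 6499, q_5 = 2*229 + 112 = 570.
Indeed p_2^2 - 130*q_2^2 = 3249 - 3250 = -1, not +1.
Check: 6499^2 - 130*570^2 = 42237001 - 42237000 = 1, so (x, y) = (6499, 570) solves the equation, and by the theorem it is the least positive solution.

(x, y) = (6499, 570)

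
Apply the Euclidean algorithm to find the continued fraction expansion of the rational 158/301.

Run the Euclidean algorithm on 158 and 301; the successive quotients are the partial quotients a_0, a_1, ... (each step inverts the fractional part left over by the previous one):
  158 = 0*301 + 158, so a_0 = 0.
  301 = 1*158 + 143, so a_1 = 1.
  158 = 1*143 + 15, so a_2 = 1.
  143 = 9*15 + 8, so a_3 = 9.
  15 = 1*8 + 7, so a_4 = 1.
  8 = 1*7 + 1, so a_5 = 1.
  7 = 7*1 + 0, so a_6 = 7.
The remainder reaches 0 after 7 divisions, so the expansion has 7 partial quotients, read off in order.

[0; 1, 1, 9, 1, 1, 7]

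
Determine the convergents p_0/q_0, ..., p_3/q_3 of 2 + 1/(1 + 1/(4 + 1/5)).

2/1, 3/1, 14/5, 73/26

Using the convergent recurrence p_i = a_i*p_{i-1} + p_{i-2}, q_i = a_i*q_{i-1} + q_{i-2} with p_{-2}=0, p_{-1}=1, q_{-2}=1, q_{-1}=0:
  i=0: a_0=2, p_0 = 2*1 + 0 = 2, q_0 = 2*0 + 1 = 1.
  i=1: a_1=1, p_1 = 1*2 + 1 = 3, q_1 = 1*1 + 0 = 1.
  i=2: a_2=4, p_2 = 4*3 + 2 = 14, q_2 = 4*1 + 1 = 5.
  i=3: a_3=5, p_3 = 5*14 + 3 = 73, q_3 = 5*5 + 1 = 26.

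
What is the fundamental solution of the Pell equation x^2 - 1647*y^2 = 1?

(x, y) = (487, 12)

First expand sqrt(1647) as a continued fraction. With x_i = (sqrt(1647) + m_i)/d_i and (m_0, d_0) = (0, 1): a_0 = floor(sqrt(1647)) = 40, since 40^2 = 1600 <= 1647 < 1681 = 41^2.
Iterate m_{i+1} = d_i*a_i - m_i, d_{i+1} = (1647 - m_{i+1}^2)/d_i, a_{i+1} = floor((a_0 + m_{i+1})/d_{i+1}):
  m_1 = 1*40 - 0 = 40, d_1 = (1647 - 40^2)/1 = 47/1 = 47, a_1 = floor((40 + 40)/47) = 1.
  m_2 = 47*1 - 40 = 7, d_2 = (1647 - 7^2)/47 = 1598/47 = 34, a_2 = floor((40 + 7)/34) = 1.
  m_3 = 34*1 - 7 = 27, d_3 = (1647 - 27^2)/34 = 918/34 = 27, a_3 = floor((40 + 27)/27) = 2.
  m_4 = 27*2 - 27 = 27, d_4 = (1647 - 27^2)/27 = 918/27 = 34, a_4 = floor((40 + 27)/34) = 1.
  m_5 = 34*1 - 27 = 7, d_5 = (1647 - 7^2)/34 = 1598/34 = 47, a_5 = floor((40 + 7)/47) = 1.
  m_6 = 47*1 - 7 = 40, d_6 = (1647 - 40^2)/47 = 47/47 = 1, a_6 = floor((40 + 40)/1) = 80.
  m_7 = 1*80 - 40 = 40, d_7 = (1647 - 40^2)/1 = 47/1 = 47: (m_7, d_7) = (m_1, d_1) = (40, 47), so from here the quotients repeat a_1, ..., a_6; the period length is 6.
So sqrt(1647) = [40; (1, 1, 2, 1, 1, 80)] with period length k = 6.
k is even, so the fundamental solution of x^2 - 1647y^2 = 1 is (p_{k-1}, q_{k-1}) = (p_5, q_5); compute convergents through index 5.
Convergents (p_i = a_i*p_{i-1} + p_{i-2}, q_i = a_i*q_{i-1} + q_{i-2} with p_{-2}=0, p_{-1}=1, q_{-2}=1, q_{-1}=0):
  i=0: a_0=40, p_0 = 40*1 + 0 = 40, q_0 = 40*0 + 1 = 1.
  i=1: a_1=1, p_1 = 1*40 + 1 = 41, q_1 = 1*1 + 0 = 1.
  i=2: a_2=1, p_2 = 1*41 + 40 = 81, q_2 = 1*1 + 1 = 2.
  i=3: a_3=2, p_3 = 2*81 + 41 = 203, q_3 = 2*2 + 1 = 5.
  i=4: a_4=1, p_4 = 1*203 + 81 = 284, q_4 = 1*5 + 2 = 7.
  i=5: a_5=1, p_5 = 1*284 + 203 = 487, q_5 = 1*7 + 5 = 12.
Check: 487^2 - 1647*12^2 = 237169 - 237168 = 1, so (x, y) = (487, 12) solves the equation, and by the theorem it is the least positive solution.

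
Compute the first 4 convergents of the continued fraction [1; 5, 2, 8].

1/1, 6/5, 13/11, 110/93

Using the convergent recurrence p_i = a_i*p_{i-1} + p_{i-2}, q_i = a_i*q_{i-1} + q_{i-2} with p_{-2}=0, p_{-1}=1, q_{-2}=1, q_{-1}=0:
  i=0: a_0=1, p_0 = 1*1 + 0 = 1, q_0 = 1*0 + 1 = 1.
  i=1: a_1=5, p_1 = 5*1 + 1 = 6, q_1 = 5*1 + 0 = 5.
  i=2: a_2=2, p_2 = 2*6 + 1 = 13, q_2 = 2*5 + 1 = 11.
  i=3: a_3=8, p_3 = 8*13 + 6 = 110, q_3 = 8*11 + 5 = 93.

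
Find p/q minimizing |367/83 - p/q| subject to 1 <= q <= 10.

Expand x = 367/83 as a continued fraction with the Euclidean algorithm:
  367 = 4*83 + 35, so a_0 = 4.
  83 = 2*35 + 13, so a_1 = 2.
  35 = 2*13 + 9, so a_2 = 2.
  13 = 1*9 + 4, so a_3 = 1.
  9 = 2*4 + 1, so a_4 = 2.
  4 = 4*1 + 0, so a_5 = 4.
so x = [4; 2, 2, 1, 2, 4].
Convergents (p_i = a_i*p_{i-1} + p_{i-2}, q_i = a_i*q_{i-1} + q_{i-2} with p_{-2}=0, p_{-1}=1, q_{-2}=1, q_{-1}=0), until the denominator exceeds 10:
  i=0: a_0=4, p_0 = 4*1 + 0 = 4, q_0 = 4*0 + 1 = 1.
  i=1: a_1=2, p_1 = 2*4 + 1 = 9, q_1 = 2*1 + 0 = 2.
  i=2: a_2=2, p_2 = 2*9 + 4 = 22, q_2 = 2*2 + 1 = 5.
  i=3: a_3=1, p_3 = 1*22 + 9 = 31, q_3 = 1*5 + 2 = 7.
  i=4: a_4=2, p_4 = 2*31 + 22 = 84, q_4 = 2*7 + 5 = 19.
q_4 = 19 > 10, so the last convergent with denominator <= 10 is p_3/q_3 = 31/7.
The closest fraction with denominator <= 10 is either p_3/q_3 or the intermediate fraction (k*p_3 + p_2)/(k*q_3 + q_2) with the largest k >= 1 whose denominator stays <= 10; these approach x as k grows, and every other convergent or intermediate fraction in range is farther away.
Largest k: floor((10 - q_2)/q_3) = floor((10 - 5)/7) = 0.
Since k = 0, no intermediate fraction beyond p_3/q_3 has denominator <= 10, so the convergent 31/7 is the closest (its error is |367*7 - 31*83|/(83*7) = 4/581).

31/7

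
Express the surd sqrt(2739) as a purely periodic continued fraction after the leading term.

Write x_i = (sqrt(2739) + m_i)/d_i with (m_0, d_0) = (0, 1). a_0 = floor(sqrt(2739)) = 52, since 52^2 = 2704 <= 2739 < 2809 = 53^2.
Iterate m_{i+1} = d_i*a_i - m_i, d_{i+1} = (2739 - m_{i+1}^2)/d_i, a_{i+1} = floor((a_0 + m_{i+1})/d_{i+1}):
  m_1 = 1*52 - 0 = 52, d_1 = (2739 - 52^2)/1 = 35/1 = 35, a_1 = floor((52 + 52)/35) = 2.
  m_2 = 35*2 - 52 = 18, d_2 = (2739 - 18^2)/35 = 2415/35 = 69, a_2 = floor((52 + 18)/69) = 1.
  m_3 = 69*1 - 18 = 51, d_3 = (2739 - 51^2)/69 = 138/69 = 2, a_3 = floor((52 + 51)/2) = 51.
  m_4 = 2*51 - 51 = 51, d_4 = (2739 - 51^2)/2 = 138/2 = 69, a_4 = floor((52 + 51)/69) = 1.
  m_5 = 69*1 - 51 = 18, d_5 = (2739 - 18^2)/69 = 2415/69 = 35, a_5 = floor((52 + 18)/35) = 2.
  m_6 = 35*2 - 18 = 52, d_6 = (2739 - 52^2)/35 = 35/35 = 1, a_6 = floor((52 + 52)/1) = 104.
  m_7 = 1*104 - 52 = 52, d_7 = (2739 - 52^2)/1 = 35/1 = 35: (m_7, d_7) = (m_1, d_1) = (52, 35), so from here the quotients repeat a_1, ..., a_6; the period length is 6.
Hence the expansion of sqrt(2739) is a_0 = 52 followed by the repeating block 2, 1, 51, 1, 2, 104 (period 6).

[52; (2, 1, 51, 1, 2, 104)]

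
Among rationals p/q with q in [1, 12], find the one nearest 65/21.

Expand x = 65/21 as a continued fraction with the Euclidean algorithm:
  65 = 3*21 + 2, so a_0 = 3.
  21 = 10*2 + 1, so a_1 = 10.
  2 = 2*1 + 0, so a_2 = 2.
so x = [3; 10, 2].
Convergents (p_i = a_i*p_{i-1} + p_{i-2}, q_i = a_i*q_{i-1} + q_{i-2} with p_{-2}=0, p_{-1}=1, q_{-2}=1, q_{-1}=0), until the denominator exceeds 12:
  i=0: a_0=3, p_0 = 3*1 + 0 = 3, q_0 = 3*0 + 1 = 1.
  i=1: a_1=10, p_1 = 10*3 + 1 = 31, q_1 = 10*1 + 0 = 10.
  i=2: a_2=2, p_2 = 2*31 + 3 = 65, q_2 = 2*10 + 1 = 21.
q_2 = 21 > 12, so the last convergent with denominator <= 12 is p_1/q_1 = 31/10.
The closest fraction with denominator <= 12 is either p_1/q_1 or the intermediate fraction (k*p_1 + p_0)/(k*q_1 + q_0) with the largest k >= 1 whose denominator stays <= 12; these approach x as k grows, and every other convergent or intermediate fraction in range is farther away.
Largest k: floor((12 - q_0)/q_1) = floor((12 - 1)/10) = 1.
That gives (1*31 + 3)/(1*10 + 1) = 34/11.
Compare the errors: |x - 31/10| = |65*10 - 31*21|/(21*10) = 1/210, and |x - 34/11| = |65*11 - 34*21|/(21*11) = 1/231.
Cross-multiplying, 1*210 = 210 < 231 = 1*231, so 1/231 is smaller: the intermediate fraction 34/11 is closer to x than 31/10.

34/11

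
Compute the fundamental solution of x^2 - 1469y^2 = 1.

(x, y) = (760265, 19836)

First expand sqrt(1469) as a continued fraction. With x_i = (sqrt(1469) + m_i)/d_i and (m_0, d_0) = (0, 1): a_0 = floor(sqrt(1469)) = 38, since 38^2 = 1444 <= 1469 < 1521 = 39^2.
Iterate m_{i+1} = d_i*a_i - m_i, d_{i+1} = (1469 - m_{i+1}^2)/d_i, a_{i+1} = floor((a_0 + m_{i+1})/d_{i+1}):
  m_1 = 1*38 - 0 = 38, d_1 = (1469 - 38^2)/1 = 25/1 = 25, a_1 = floor((38 + 38)/25) = 3.
  m_2 = 25*3 - 38 = 37, d_2 = (1469 - 37^2)/25 = 100/25 = 4, a_2 = floor((38 + 37)/4) = 18.
  m_3 = 4*18 - 37 = 35, d_3 = (1469 - 35^2)/4 = 244/4 = 61, a_3 = floor((38 + 35)/61) = 1.
  m_4 = 61*1 - 35 = 26, d_4 = (1469 - 26^2)/61 = 793/61 = 13, a_4 = floor((38 + 26)/13) = 4.
  m_5 = 13*4 - 26 = 26, d_5 = (1469 - 26^2)/13 = 793/13 = 61, a_5 = floor((38 + 26)/61) = 1.
  m_6 = 61*1 - 26 = 35, d_6 = (1469 - 35^2)/61 = 244/61 = 4, a_6 = floor((38 + 35)/4) = 18.
  m_7 = 4*18 - 35 = 37, d_7 = (1469 - 37^2)/4 = 100/4 = 25, a_7 = floor((38 + 37)/25) = 3.
  m_8 = 25*3 - 37 = 38, d_8 = (1469 - 38^2)/25 = 25/25 = 1, a_8 = floor((38 + 38)/1) = 76.
  m_9 = 1*76 - 38 = 38, d_9 = (1469 - 38^2)/1 = 25/1 = 25: (m_9, d_9) = (m_1, d_1) = (38, 25), so from here the quotients repeat a_1, ..., a_8; the period length is 8.
So sqrt(1469) = [38; (3, 18, 1, 4, 1, 18, 3, 76)] with period length k = 8.
k is even, so the fundamental solution of x^2 - 1469y^2 = 1 is (p_{k-1}, q_{k-1}) = (p_7, q_7); compute convergents through index 7.
Convergents (p_i = a_i*p_{i-1} + p_{i-2}, q_i = a_i*q_{i-1} + q_{i-2} with p_{-2}=0, p_{-1}=1, q_{-2}=1, q_{-1}=0):
  i=0: a_0=38, p_0 = 38*1 + 0 = 38, q_0 = 38*0 + 1 = 1.
  i=1: a_1=3, p_1 = 3*38 + 1 = 115, q_1 = 3*1 + 0 = 3.
  i=2: a_2=18, p_2 = 18*115 + 38 = 2108, q_2 = 18*3 + 1 = 55.
  i=3: a_3=1, p_3 = 1*2108 + 115 = 2223, q_3 = 1*55 + 3 = 58.
  i=4: a_4=4, p_4 = 4*2223 + 2108 = 11000, q_4 = 4*58 + 55 = 287.
  i=5: a_5=1, p_5 = 1*11000 + 2223 = 13223, q_5 = 1*287 + 58 = 345.
  i=6: a_6=18, p_6 = 18*13223 + 11000 = 249014, q_6 = 18*345 + 287 = 6497.
  i=7: a_7=3, p_7 = 3*249014 + 13223 = 760265, q_7 = 3*6497 + 345 = 19836.
Check: 760265^2 - 1469*19836^2 = 578002870225 - 578002870224 = 1, so (x, y) = (760265, 19836) solves the equation, and by the theorem it is the least positive solution.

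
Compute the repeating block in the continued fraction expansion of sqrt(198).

[14; (14, 28)]

Write x_i = (sqrt(198) + m_i)/d_i with (m_0, d_0) = (0, 1). a_0 = floor(sqrt(198)) = 14, since 14^2 = 196 <= 198 < 225 = 15^2.
Iterate m_{i+1} = d_i*a_i - m_i, d_{i+1} = (198 - m_{i+1}^2)/d_i, a_{i+1} = floor((a_0 + m_{i+1})/d_{i+1}):
  m_1 = 1*14 - 0 = 14, d_1 = (198 - 14^2)/1 = 2/1 = 2, a_1 = floor((14 + 14)/2) = 14.
  m_2 = 2*14 - 14 = 14, d_2 = (198 - 14^2)/2 = 2/2 = 1, a_2 = floor((14 + 14)/1) = 28.
  m_3 = 1*28 - 14 = 14, d_3 = (198 - 14^2)/1 = 2/1 = 2: (m_3, d_3) = (m_1, d_1) = (14, 2), so from here the quotients repeat a_1, a_2; the period length is 2.
Hence the expansion of sqrt(198) is a_0 = 14 followed by the repeating block 14, 28 (period 2).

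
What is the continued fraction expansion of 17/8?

[2; 8]

Run the Euclidean algorithm on 17 and 8; the successive quotients are the partial quotients a_0, a_1, ... (each step inverts the fractional part left over by the previous one):
  17 = 2*8 + 1, so a_0 = 2.
  8 = 8*1 + 0, so a_1 = 8.
The remainder reaches 0 after 2 divisions, so the expansion has 2 partial quotients, read off in order.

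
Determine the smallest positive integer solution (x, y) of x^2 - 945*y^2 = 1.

First expand sqrt(945) as a continued fraction. With x_i = (sqrt(945) + m_i)/d_i and (m_0, d_0) = (0, 1): a_0 = floor(sqrt(945)) = 30, since 30^2 = 900 <= 945 < 961 = 31^2.
Iterate m_{i+1} = d_i*a_i - m_i, d_{i+1} = (945 - m_{i+1}^2)/d_i, a_{i+1} = floor((a_0 + m_{i+1})/d_{i+1}):
  m_1 = 1*30 - 0 = 30, d_1 = (945 - 30^2)/1 = 45/1 = 45, a_1 = floor((30 + 30)/45) = 1.
  m_2 = 45*1 - 30 = 15, d_2 = (945 - 15^2)/45 = 720/45 = 16, a_2 = floor((30 + 15)/16) = 2.
  m_3 = 16*2 - 15 = 17, d_3 = (945 - 17^2)/16 = 656/16 = 41, a_3 = floor((30 + 17)/41) = 1.
  m_4 = 41*1 - 17 = 24, d_4 = (945 - 24^2)/41 = 369/41 = 9, a_4 = floor((30 + 24)/9) = 6.
  m_5 = 9*6 - 24 = 30, d_5 = (945 - 30^2)/9 = 45/9 = 5, a_5 = floor((30 + 30)/5) = 12.
  m_6 = 5*12 - 30 = 30, d_6 = (945 - 30^2)/5 = 45/5 = 9, a_6 = floor((30 + 30)/9) = 6.
  m_7 = 9*6 - 30 = 24, d_7 = (945 - 24^2)/9 = 369/9 = 41, a_7 = floor((30 + 24)/41) = 1.
  m_8 = 41*1 - 24 = 17, d_8 = (945 - 17^2)/41 = 656/41 = 16, a_8 = floor((30 + 17)/16) = 2.
  m_9 = 16*2 - 17 = 15, d_9 = (945 - 15^2)/16 = 720/16 = 45, a_9 = floor((30 + 15)/45) = 1.
  m_10 = 45*1 - 15 = 30, d_10 = (945 - 30^2)/45 = 45/45 = 1, a_10 = floor((30 + 30)/1) = 60.
  m_11 = 1*60 - 30 = 30, d_11 = (945 - 30^2)/1 = 45/1 = 45: (m_11, d_11) = (m_1, d_1) = (30, 45), so from here the quotients repeat a_1, ..., a_10; the period length is 10.
So sqrt(945) = [30; (1, 2, 1, 6, 12, 6, 1, 2, 1, 60)] with period length k = 10.
k is even, so the fundamental solution of x^2 - 945y^2 = 1 is (p_{k-1}, q_{k-1}) = (p_9, q_9); compute convergents through index 9.
Convergents (p_i = a_i*p_{i-1} + p_{i-2}, q_i = a_i*q_{i-1} + q_{i-2} with p_{-2}=0, p_{-1}=1, q_{-2}=1, q_{-1}=0):
  i=0: a_0=30, p_0 = 30*1 + 0 = 30, q_0 = 30*0 + 1 = 1.
  i=1: a_1=1, p_1 = 1*30 + 1 = 31, q_1 = 1*1 + 0 = 1.
  i=2: a_2=2, p_2 = 2*31 + 30 = 92, q_2 = 2*1 + 1 = 3.
  i=3: a_3=1, p_3 = 1*92 + 31 = 123, q_3 = 1*3 + 1 = 4.
  i=4: a_4=6, p_4 = 6*123 + 92 = 830, q_4 = 6*4 + 3 = 27.
  i=5: a_5=12, p_5 = 12*830 + 123 = 10083, q_5 = 12*27 + 4 = 328.
  i=6: a_6=6, p_6 = 6*10083 + 830 = 61328, q_6 = 6*328 + 27 = 1995.
  i=7: a_7=1, p_7 = 1*61328 + 10083 = 71411, q_7 = 1*1995 + 328 = 2323.
  i=8: a_8=2, p_8 = 2*71411 + 61328 = 204150, q_8 = 2*2323 + 1995 = 6641.
  i=9: a_9=1, p_9 = 1*204150 + 71411 = 275561, q_9 = 1*6641 + 2323 = 8964.
Check: 275561^2 - 945*8964^2 = 75933864721 - 75933864720 = 1, so (x, y) = (275561, 8964) solves the equation, and by the theorem it is the least positive solution.

(x, y) = (275561, 8964)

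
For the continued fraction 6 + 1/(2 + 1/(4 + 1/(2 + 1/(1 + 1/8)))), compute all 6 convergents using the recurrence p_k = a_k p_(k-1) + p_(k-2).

Using the convergent recurrence p_i = a_i*p_{i-1} + p_{i-2}, q_i = a_i*q_{i-1} + q_{i-2} with p_{-2}=0, p_{-1}=1, q_{-2}=1, q_{-1}=0:
  i=0: a_0=6, p_0 = 6*1 + 0 = 6, q_0 = 6*0 + 1 = 1.
  i=1: a_1=2, p_1 = 2*6 + 1 = 13, q_1 = 2*1 + 0 = 2.
  i=2: a_2=4, p_2 = 4*13 + 6 = 58, q_2 = 4*2 + 1 = 9.
  i=3: a_3=2, p_3 = 2*58 + 13 = 129, q_3 = 2*9 + 2 = 20.
  i=4: a_4=1, p_4 = 1*129 + 58 = 187, q_4 = 1*20 + 9 = 29.
  i=5: a_5=8, p_5 = 8*187 + 129 = 1625, q_5 = 8*29 + 20 = 252.

6/1, 13/2, 58/9, 129/20, 187/29, 1625/252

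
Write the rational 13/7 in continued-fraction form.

Run the Euclidean algorithm on 13 and 7; the successive quotients are the partial quotients a_0, a_1, ... (each step inverts the fractional part left over by the previous one):
  13 = 1*7 + 6, so a_0 = 1.
  7 = 1*6 + 1, so a_1 = 1.
  6 = 6*1 + 0, so a_2 = 6.
The remainder reaches 0 after 3 divisions, so the expansion has 3 partial quotients, read off in order.

[1; 1, 6]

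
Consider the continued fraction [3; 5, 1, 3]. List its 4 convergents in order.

Using the convergent recurrence p_i = a_i*p_{i-1} + p_{i-2}, q_i = a_i*q_{i-1} + q_{i-2} with p_{-2}=0, p_{-1}=1, q_{-2}=1, q_{-1}=0:
  i=0: a_0=3, p_0 = 3*1 + 0 = 3, q_0 = 3*0 + 1 = 1.
  i=1: a_1=5, p_1 = 5*3 + 1 = 16, q_1 = 5*1 + 0 = 5.
  i=2: a_2=1, p_2 = 1*16 + 3 = 19, q_2 = 1*5 + 1 = 6.
  i=3: a_3=3, p_3 = 3*19 + 16 = 73, q_3 = 3*6 + 5 = 23.

3/1, 16/5, 19/6, 73/23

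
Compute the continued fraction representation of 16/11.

Run the Euclidean algorithm on 16 and 11; the successive quotients are the partial quotients a_0, a_1, ... (each step inverts the fractional part left over by the previous one):
  16 = 1*11 + 5, so a_0 = 1.
  11 = 2*5 + 1, so a_1 = 2.
  5 = 5*1 + 0, so a_2 = 5.
The remainder reaches 0 after 3 divisions, so the expansion has 3 partial quotients, read off in order.

[1; 2, 5]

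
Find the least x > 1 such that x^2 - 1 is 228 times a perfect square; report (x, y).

(x, y) = (151, 10)

First expand sqrt(228) as a continued fraction. With x_i = (sqrt(228) + m_i)/d_i and (m_0, d_0) = (0, 1): a_0 = floor(sqrt(228)) = 15, since 15^2 = 225 <= 228 < 256 = 16^2.
Iterate m_{i+1} = d_i*a_i - m_i, d_{i+1} = (228 - m_{i+1}^2)/d_i, a_{i+1} = floor((a_0 + m_{i+1})/d_{i+1}):
  m_1 = 1*15 - 0 = 15, d_1 = (228 - 15^2)/1 = 3/1 = 3, a_1 = floor((15 + 15)/3) = 10.
  m_2 = 3*10 - 15 = 15, d_2 = (228 - 15^2)/3 = 3/3 = 1, a_2 = floor((15 + 15)/1) = 30.
  m_3 = 1*30 - 15 = 15, d_3 = (228 - 15^2)/1 = 3/1 = 3: (m_3, d_3) = (m_1, d_1) = (15, 3), so from here the quotients repeat a_1, a_2; the period length is 2.
So sqrt(228) = [15; (10, 30)] with period length k = 2.
k is even, so the fundamental solution of x^2 - 228y^2 = 1 is (p_{k-1}, q_{k-1}) = (p_1, q_1); compute convergents through index 1.
Convergents (p_i = a_i*p_{i-1} + p_{i-2}, q_i = a_i*q_{i-1} + q_{i-2} with p_{-2}=0, p_{-1}=1, q_{-2}=1, q_{-1}=0):
  i=0: a_0=15, p_0 = 15*1 + 0 = 15, q_0 = 15*0 + 1 = 1.
  i=1: a_1=10, p_1 = 10*15 + 1 = 151, q_1 = 10*1 + 0 = 10.
Check: 151^2 - 228*10^2 = 22801 - 22800 = 1, so (x, y) = (151, 10) solves the equation, and by the theorem it is the least positive solution.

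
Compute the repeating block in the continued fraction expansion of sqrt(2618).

Write x_i = (sqrt(2618) + m_i)/d_i with (m_0, d_0) = (0, 1). a_0 = floor(sqrt(2618)) = 51, since 51^2 = 2601 <= 2618 < 2704 = 52^2.
Iterate m_{i+1} = d_i*a_i - m_i, d_{i+1} = (2618 - m_{i+1}^2)/d_i, a_{i+1} = floor((a_0 + m_{i+1})/d_{i+1}):
  m_1 = 1*51 - 0 = 51, d_1 = (2618 - 51^2)/1 = 17/1 = 17, a_1 = floor((51 + 51)/17) = 6.
  m_2 = 17*6 - 51 = 51, d_2 = (2618 - 51^2)/17 = 17/17 = 1, a_2 = floor((51 + 51)/1) = 102.
  m_3 = 1*102 - 51 = 51, d_3 = (2618 - 51^2)/1 = 17/1 = 17: (m_3, d_3) = (m_1, d_1) = (51, 17), so from here the quotients repeat a_1, a_2; the period length is 2.
Hence the expansion of sqrt(2618) is a_0 = 51 followed by the repeating block 6, 102 (period 2).

[51; (6, 102)]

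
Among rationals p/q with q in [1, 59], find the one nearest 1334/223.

335/56

Expand x = 1334/223 as a continued fraction with the Euclidean algorithm:
  1334 = 5*223 + 219, so a_0 = 5.
  223 = 1*219 + 4, so a_1 = 1.
  219 = 54*4 + 3, so a_2 = 54.
  4 = 1*3 + 1, so a_3 = 1.
  3 = 3*1 + 0, so a_4 = 3.
so x = [5; 1, 54, 1, 3].
Convergents (p_i = a_i*p_{i-1} + p_{i-2}, q_i = a_i*q_{i-1} + q_{i-2} with p_{-2}=0, p_{-1}=1, q_{-2}=1, q_{-1}=0), until the denominator exceeds 59:
  i=0: a_0=5, p_0 = 5*1 + 0 = 5, q_0 = 5*0 + 1 = 1.
  i=1: a_1=1, p_1 = 1*5 + 1 = 6, q_1 = 1*1 + 0 = 1.
  i=2: a_2=54, p_2 = 54*6 + 5 = 329, q_2 = 54*1 + 1 = 55.
  i=3: a_3=1, p_3 = 1*329 + 6 = 335, q_3 = 1*55 + 1 = 56.
  i=4: a_4=3, p_4 = 3*335 + 329 = 1334, q_4 = 3*56 + 55 = 223.
q_4 = 223 > 59, so the last convergent with denominator <= 59 is p_3/q_3 = 335/56.
The closest fraction with denominator <= 59 is either p_3/q_3 or the intermediate fraction (k*p_3 + p_2)/(k*q_3 + q_2) with the largest k >= 1 whose denominator stays <= 59; these approach x as k grows, and every other convergent or intermediate fraction in range is farther away.
Largest k: floor((59 - q_2)/q_3) = floor((59 - 55)/56) = 0.
Since k = 0, no intermediate fraction beyond p_3/q_3 has denominator <= 59, so the convergent 335/56 is the closest (its error is |1334*56 - 335*223|/(223*56) = 1/12488).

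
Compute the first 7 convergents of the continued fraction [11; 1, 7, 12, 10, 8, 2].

Using the convergent recurrence p_i = a_i*p_{i-1} + p_{i-2}, q_i = a_i*q_{i-1} + q_{i-2} with p_{-2}=0, p_{-1}=1, q_{-2}=1, q_{-1}=0:
  i=0: a_0=11, p_0 = 11*1 + 0 = 11, q_0 = 11*0 + 1 = 1.
  i=1: a_1=1, p_1 = 1*11 + 1 = 12, q_1 = 1*1 + 0 = 1.
  i=2: a_2=7, p_2 = 7*12 + 11 = 95, q_2 = 7*1 + 1 = 8.
  i=3: a_3=12, p_3 = 12*95 + 12 = 1152, q_3 = 12*8 + 1 = 97.
  i=4: a_4=10, p_4 = 10*1152 + 95 = 11615, q_4 = 10*97 + 8 = 978.
  i=5: a_5=8, p_5 = 8*11615 + 1152 = 94072, q_5 = 8*978 + 97 = 7921.
  i=6: a_6=2, p_6 = 2*94072 + 11615 = 199759, q_6 = 2*7921 + 978 = 16820.

11/1, 12/1, 95/8, 1152/97, 11615/978, 94072/7921, 199759/16820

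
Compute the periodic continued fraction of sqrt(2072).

Write x_i = (sqrt(2072) + m_i)/d_i with (m_0, d_0) = (0, 1). a_0 = floor(sqrt(2072)) = 45, since 45^2 = 2025 <= 2072 < 2116 = 46^2.
Iterate m_{i+1} = d_i*a_i - m_i, d_{i+1} = (2072 - m_{i+1}^2)/d_i, a_{i+1} = floor((a_0 + m_{i+1})/d_{i+1}):
  m_1 = 1*45 - 0 = 45, d_1 = (2072 - 45^2)/1 = 47/1 = 47, a_1 = floor((45 + 45)/47) = 1.
  m_2 = 47*1 - 45 = 2, d_2 = (2072 - 2^2)/47 = 2068/47 = 44, a_2 = floor((45 + 2)/44) = 1.
  m_3 = 44*1 - 2 = 42, d_3 = (2072 - 42^2)/44 = 308/44 = 7, a_3 = floor((45 + 42)/7) = 12.
  m_4 = 7*12 - 42 = 42, d_4 = (2072 - 42^2)/7 = 308/7 = 44, a_4 = floor((45 + 42)/44) = 1.
  m_5 = 44*1 - 42 = 2, d_5 = (2072 - 2^2)/44 = 2068/44 = 47, a_5 = floor((45 + 2)/47) = 1.
  m_6 = 47*1 - 2 = 45, d_6 = (2072 - 45^2)/47 = 47/47 = 1, a_6 = floor((45 + 45)/1) = 90.
  m_7 = 1*90 - 45 = 45, d_7 = (2072 - 45^2)/1 = 47/1 = 47: (m_7, d_7) = (m_1, d_1) = (45, 47), so from here the quotients repeat a_1, ..., a_6; the period length is 6.
Hence the expansion of sqrt(2072) is a_0 = 45 followed by the repeating block 1, 1, 12, 1, 1, 90 (period 6).

[45; (1, 1, 12, 1, 1, 90)]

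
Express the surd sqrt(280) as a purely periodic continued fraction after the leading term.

[16; (1, 2, 1, 2, 1, 32)]

Write x_i = (sqrt(280) + m_i)/d_i with (m_0, d_0) = (0, 1). a_0 = floor(sqrt(280)) = 16, since 16^2 = 256 <= 280 < 289 = 17^2.
Iterate m_{i+1} = d_i*a_i - m_i, d_{i+1} = (280 - m_{i+1}^2)/d_i, a_{i+1} = floor((a_0 + m_{i+1})/d_{i+1}):
  m_1 = 1*16 - 0 = 16, d_1 = (280 - 16^2)/1 = 24/1 = 24, a_1 = floor((16 + 16)/24) = 1.
  m_2 = 24*1 - 16 = 8, d_2 = (280 - 8^2)/24 = 216/24 = 9, a_2 = floor((16 + 8)/9) = 2.
  m_3 = 9*2 - 8 = 10, d_3 = (280 - 10^2)/9 = 180/9 = 20, a_3 = floor((16 + 10)/20) = 1.
  m_4 = 20*1 - 10 = 10, d_4 = (280 - 10^2)/20 = 180/20 = 9, a_4 = floor((16 + 10)/9) = 2.
  m_5 = 9*2 - 10 = 8, d_5 = (280 - 8^2)/9 = 216/9 = 24, a_5 = floor((16 + 8)/24) = 1.
  m_6 = 24*1 - 8 = 16, d_6 = (280 - 16^2)/24 = 24/24 = 1, a_6 = floor((16 + 16)/1) = 32.
  m_7 = 1*32 - 16 = 16, d_7 = (280 - 16^2)/1 = 24/1 = 24: (m_7, d_7) = (m_1, d_1) = (16, 24), so from here the quotients repeat a_1, ..., a_6; the period length is 6.
Hence the expansion of sqrt(280) is a_0 = 16 followed by the repeating block 1, 2, 1, 2, 1, 32 (period 6).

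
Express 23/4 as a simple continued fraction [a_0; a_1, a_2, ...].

[5; 1, 3]

Run the Euclidean algorithm on 23 and 4; the successive quotients are the partial quotients a_0, a_1, ... (each step inverts the fractional part left over by the previous one):
  23 = 5*4 + 3, so a_0 = 5.
  4 = 1*3 + 1, so a_1 = 1.
  3 = 3*1 + 0, so a_2 = 3.
The remainder reaches 0 after 3 divisions, so the expansion has 3 partial quotients, read off in order.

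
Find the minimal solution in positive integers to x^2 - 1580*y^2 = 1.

First expand sqrt(1580) as a continued fraction. With x_i = (sqrt(1580) + m_i)/d_i and (m_0, d_0) = (0, 1): a_0 = floor(sqrt(1580)) = 39, since 39^2 = 1521 <= 1580 < 1600 = 40^2.
Iterate m_{i+1} = d_i*a_i - m_i, d_{i+1} = (1580 - m_{i+1}^2)/d_i, a_{i+1} = floor((a_0 + m_{i+1})/d_{i+1}):
  m_1 = 1*39 - 0 = 39, d_1 = (1580 - 39^2)/1 = 59/1 = 59, a_1 = floor((39 + 39)/59) = 1.
  m_2 = 59*1 - 39 = 20, d_2 = (1580 - 20^2)/59 = 1180/59 = 20, a_2 = floor((39 + 20)/20) = 2.
  m_3 = 20*2 - 20 = 20, d_3 = (1580 - 20^2)/20 = 1180/20 = 59, a_3 = floor((39 + 20)/59) = 1.
  m_4 = 59*1 - 20 = 39, d_4 = (1580 - 39^2)/59 = 59/59 = 1, a_4 = floor((39 + 39)/1) = 78.
  m_5 = 1*78 - 39 = 39, d_5 = (1580 - 39^2)/1 = 59/1 = 59: (m_5, d_5) = (m_1, d_1) = (39, 59), so from here the quotients repeat a_1, ..., a_4; the period length is 4.
So sqrt(1580) = [39; (1, 2, 1, 78)] with period length k = 4.
k is even, so the fundamental solution of x^2 - 1580y^2 = 1 is (p_{k-1}, q_{k-1}) = (p_3, q_3); compute convergents through index 3.
Convergents (p_i = a_i*p_{i-1} + p_{i-2}, q_i = a_i*q_{i-1} + q_{i-2} with p_{-2}=0, p_{-1}=1, q_{-2}=1, q_{-1}=0):
  i=0: a_0=39, p_0 = 39*1 + 0 = 39, q_0 = 39*0 + 1 = 1.
  i=1: a_1=1, p_1 = 1*39 + 1 = 40, q_1 = 1*1 + 0 = 1.
  i=2: a_2=2, p_2 = 2*40 + 39 = 119, q_2 = 2*1 + 1 = 3.
  i=3: a_3=1, p_3 = 1*119 + 40 = 159, q_3 = 1*3 + 1 = 4.
Check: 159^2 - 1580*4^2 = 25281 - 25280 = 1, so (x, y) = (159, 4) solves the equation, and by the theorem it is the least positive solution.

(x, y) = (159, 4)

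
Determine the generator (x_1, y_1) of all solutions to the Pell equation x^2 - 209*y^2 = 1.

First expand sqrt(209) as a continued fraction. With x_i = (sqrt(209) + m_i)/d_i and (m_0, d_0) = (0, 1): a_0 = floor(sqrt(209)) = 14, since 14^2 = 196 <= 209 < 225 = 15^2.
Iterate m_{i+1} = d_i*a_i - m_i, d_{i+1} = (209 - m_{i+1}^2)/d_i, a_{i+1} = floor((a_0 + m_{i+1})/d_{i+1}):
  m_1 = 1*14 - 0 = 14, d_1 = (209 - 14^2)/1 = 13/1 = 13, a_1 = floor((14 + 14)/13) = 2.
  m_2 = 13*2 - 14 = 12, d_2 = (209 - 12^2)/13 = 65/13 = 5, a_2 = floor((14 + 12)/5) = 5.
  m_3 = 5*5 - 12 = 13, d_3 = (209 - 13^2)/5 = 40/5 = 8, a_3 = floor((14 + 13)/8) = 3.
  m_4 = 8*3 - 13 = 11, d_4 = (209 - 11^2)/8 = 88/8 = 11, a_4 = floor((14 + 11)/11) = 2.
  m_5 = 11*2 - 11 = 11, d_5 = (209 - 11^2)/11 = 88/11 = 8, a_5 = floor((14 + 11)/8) = 3.
  m_6 = 8*3 - 11 = 13, d_6 = (209 - 13^2)/8 = 40/8 = 5, a_6 = floor((14 + 13)/5) = 5.
  m_7 = 5*5 - 13 = 12, d_7 = (209 - 12^2)/5 = 65/5 = 13, a_7 = floor((14 + 12)/13) = 2.
  m_8 = 13*2 - 12 = 14, d_8 = (209 - 14^2)/13 = 13/13 = 1, a_8 = floor((14 + 14)/1) = 28.
  m_9 = 1*28 - 14 = 14, d_9 = (209 - 14^2)/1 = 13/1 = 13: (m_9, d_9) = (m_1, d_1) = (14, 13), so from here the quotients repeat a_1, ..., a_8; the period length is 8.
So sqrt(209) = [14; (2, 5, 3, 2, 3, 5, 2, 28)] with period length k = 8.
k is even, so the fundamental solution of x^2 - 209y^2 = 1 is (p_{k-1}, q_{k-1}) = (p_7, q_7); compute convergents through index 7.
Convergents (p_i = a_i*p_{i-1} + p_{i-2}, q_i = a_i*q_{i-1} + q_{i-2} with p_{-2}=0, p_{-1}=1, q_{-2}=1, q_{-1}=0):
  i=0: a_0=14, p_0 = 14*1 + 0 = 14, q_0 = 14*0 + 1 = 1.
  i=1: a_1=2, p_1 = 2*14 + 1 = 29, q_1 = 2*1 + 0 = 2.
  i=2: a_2=5, p_2 = 5*29 + 14 = 159, q_2 = 5*2 + 1 = 11.
  i=3: a_3=3, p_3 = 3*159 + 29 = 506, q_3 = 3*11 + 2 = 35.
  i=4: a_4=2, p_4 = 2*506 + 159 = 1171, q_4 = 2*35 + 11 = 81.
  i=5: a_5=3, p_5 = 3*1171 + 506 = 4019, q_5 = 3*81 + 35 = 278.
  i=6: a_6=5, p_6 = 5*4019 + 1171 = 21266, q_6 = 5*278 + 81 = 1471.
  i=7: a_7=2, p_7 = 2*21266 + 4019 = 46551, q_7 = 2*1471 + 278 = 3220.
Check: 46551^2 - 209*3220^2 = 2166995601 - 2166995600 = 1, so (x, y) = (46551, 3220) solves the equation, and by the theorem it is the least positive solution.

(x, y) = (46551, 3220)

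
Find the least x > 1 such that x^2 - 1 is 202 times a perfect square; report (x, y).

(x, y) = (19731763, 1388322)

First expand sqrt(202) as a continued fraction. With x_i = (sqrt(202) + m_i)/d_i and (m_0, d_0) = (0, 1): a_0 = floor(sqrt(202)) = 14, since 14^2 = 196 <= 202 < 225 = 15^2.
Iterate m_{i+1} = d_i*a_i - m_i, d_{i+1} = (202 - m_{i+1}^2)/d_i, a_{i+1} = floor((a_0 + m_{i+1})/d_{i+1}):
  m_1 = 1*14 - 0 = 14, d_1 = (202 - 14^2)/1 = 6/1 = 6, a_1 = floor((14 + 14)/6) = 4.
  m_2 = 6*4 - 14 = 10, d_2 = (202 - 10^2)/6 = 102/6 = 17, a_2 = floor((14 + 10)/17) = 1.
  m_3 = 17*1 - 10 = 7, d_3 = (202 - 7^2)/17 = 153/17 = 9, a_3 = floor((14 + 7)/9) = 2.
  m_4 = 9*2 - 7 = 11, d_4 = (202 - 11^2)/9 = 81/9 = 9, a_4 = floor((14 + 11)/9) = 2.
  m_5 = 9*2 - 11 = 7, d_5 = (202 - 7^2)/9 = 153/9 = 17, a_5 = floor((14 + 7)/17) = 1.
  m_6 = 17*1 - 7 = 10, d_6 = (202 - 10^2)/17 = 102/17 = 6, a_6 = floor((14 + 10)/6) = 4.
  m_7 = 6*4 - 10 = 14, d_7 = (202 - 14^2)/6 = 6/6 = 1, a_7 = floor((14 + 14)/1) = 28.
  m_8 = 1*28 - 14 = 14, d_8 = (202 - 14^2)/1 = 6/1 = 6: (m_8, d_8) = (m_1, d_1) = (14, 6), so from here the quotients repeat a_1, ..., a_7; the period length is 7.
So sqrt(202) = [14; (4, 1, 2, 2, 1, 4, 28)] with period length k = 7.
k is odd, so (p_{k-1}, q_{k-1}) only solves x^2 - 202y^2 = -1 and the fundamental solution of x^2 - 202y^2 = 1 is (p_{2k-1}, q_{2k-1}) = (p_13, q_13); compute convergents through index 13, running through the period twice.
Convergents (p_i = a_i*p_{i-1} + p_{i-2}, q_i = a_i*q_{i-1} + q_{i-2} with p_{-2}=0, p_{-1}=1, q_{-2}=1, q_{-1}=0):
  i=0: a_0=14, p_0 = 14*1 + 0 = 14, q_0 = 14*0 + 1 = 1.
  i=1: a_1=4, p_1 = 4*14 + 1 = 57, q_1 = 4*1 + 0 = 4.
  i=2: a_2=1, p_2 = 1*57 + 14 = 71, q_2 = 1*4 + 1 = 5.
  i=3: a_3=2, p_3 = 2*71 + 57 = 199, q_3 = 2*5 + 4 = 14.
  i=4: a_4=2, p_4 = 2*199 + 71 = 469, q_4 = 2*14 + 5 = 33.
  i=5: a_5=1, p_5 = 1*469 + 199 = 668, q_5 = 1*33 + 14 = 47.
  i=6: a_6=4, p_6 = 4*668 + 469 = 3141, q_6 = 4*47 + 33 = 221.
  i=7: a_7=28, p_7 = 28*3141 + 668 = 88616, q_7 = 28*221 + 47 = 6235.
  i=8: a_8=4, p_8 = 4*88616 + 3141 = 357605, q_8 = 4*6235 + 221 = 25161.
  i=9: a_9=1, p_9 = 1*357605 + 88616 = 446221, q_9 = 1*25161 + 6235 = 31396.
  i=10: a_10=2, p_10 = 2*446221 + 357605 = 1250047, q_10 = 2*31396 + 25161 = 87953.
  i=11: a_11=2, p_11 = 2*1250047 + 446221 = 2946315, q_11 = 2*87953 + 31396 = 207302.
  i=12: a_12=1, p_12 = 1*2946315 + 1250047 = 4196362, q_12 = 1*207302 + 87953 = 295255.
  i=13: a_13=4, p_13 = 4*4196362 + 2946315 = 19731763, q_13 = 4*295255 + 207302 = 1388322.
Indeed p_6^2 - 202*q_6^2 = 9865881 - 9865882 = -1, not +1.
Check: 19731763^2 - 202*1388322^2 = 389342471088169 - 389342471088168 = 1, so (x, y) = (19731763, 1388322) solves the equation, and by the theorem it is the least positive solution.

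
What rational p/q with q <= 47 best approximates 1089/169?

Expand x = 1089/169 as a continued fraction with the Euclidean algorithm:
  1089 = 6*169 + 75, so a_0 = 6.
  169 = 2*75 + 19, so a_1 = 2.
  75 = 3*19 + 18, so a_2 = 3.
  19 = 1*18 + 1, so a_3 = 1.
  18 = 18*1 + 0, so a_4 = 18.
so x = [6; 2, 3, 1, 18].
Convergents (p_i = a_i*p_{i-1} + p_{i-2}, q_i = a_i*q_{i-1} + q_{i-2} with p_{-2}=0, p_{-1}=1, q_{-2}=1, q_{-1}=0), until the denominator exceeds 47:
  i=0: a_0=6, p_0 = 6*1 + 0 = 6, q_0 = 6*0 + 1 = 1.
  i=1: a_1=2, p_1 = 2*6 + 1 = 13, q_1 = 2*1 + 0 = 2.
  i=2: a_2=3, p_2 = 3*13 + 6 = 45, q_2 = 3*2 + 1 = 7.
  i=3: a_3=1, p_3 = 1*45 + 13 = 58, q_3 = 1*7 + 2 = 9.
  i=4: a_4=18, p_4 = 18*58 + 45 = 1089, q_4 = 18*9 + 7 = 169.
q_4 = 169 > 47, so the last convergent with denominator <= 47 is p_3/q_3 = 58/9.
The closest fraction with denominator <= 47 is either p_3/q_3 or the intermediate fraction (k*p_3 + p_2)/(k*q_3 + q_2) with the largest k >= 1 whose denominator stays <= 47; these approach x as k grows, and every other convergent or intermediate fraction in range is farther away.
Largest k: floor((47 - q_2)/q_3) = floor((47 - 7)/9) = 4.
That gives (4*58 + 45)/(4*9 + 7) = 277/43.
Compare the errors: |x - 58/9| = |1089*9 - 58*169|/(169*9) = 1/1521, and |x - 277/43| = |1089*43 - 277*169|/(169*43) = 14/7267.
Cross-multiplying, 1*7267 = 7267 < 21294 = 14*1521, so 1/1521 is smaller: the convergent 58/9 is closer to x than 277/43.

58/9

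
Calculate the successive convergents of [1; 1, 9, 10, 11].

1/1, 2/1, 19/10, 192/101, 2131/1121

Using the convergent recurrence p_i = a_i*p_{i-1} + p_{i-2}, q_i = a_i*q_{i-1} + q_{i-2} with p_{-2}=0, p_{-1}=1, q_{-2}=1, q_{-1}=0:
  i=0: a_0=1, p_0 = 1*1 + 0 = 1, q_0 = 1*0 + 1 = 1.
  i=1: a_1=1, p_1 = 1*1 + 1 = 2, q_1 = 1*1 + 0 = 1.
  i=2: a_2=9, p_2 = 9*2 + 1 = 19, q_2 = 9*1 + 1 = 10.
  i=3: a_3=10, p_3 = 10*19 + 2 = 192, q_3 = 10*10 + 1 = 101.
  i=4: a_4=11, p_4 = 11*192 + 19 = 2131, q_4 = 11*101 + 10 = 1121.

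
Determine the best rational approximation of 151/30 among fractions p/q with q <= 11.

Expand x = 151/30 as a continued fraction with the Euclidean algorithm:
  151 = 5*30 + 1, so a_0 = 5.
  30 = 30*1 + 0, so a_1 = 30.
so x = [5; 30].
Convergents (p_i = a_i*p_{i-1} + p_{i-2}, q_i = a_i*q_{i-1} + q_{i-2} with p_{-2}=0, p_{-1}=1, q_{-2}=1, q_{-1}=0), until the denominator exceeds 11:
  i=0: a_0=5, p_0 = 5*1 + 0 = 5, q_0 = 5*0 + 1 = 1.
  i=1: a_1=30, p_1 = 30*5 + 1 = 151, q_1 = 30*1 + 0 = 30.
q_1 = 30 > 11, so the last convergent with denominator <= 11 is p_0/q_0 = 5/1.
The closest fraction with denominator <= 11 is either p_0/q_0 or the intermediate fraction (k*p_0 + p_{-1})/(k*q_0 + q_{-1}) with the largest k >= 1 whose denominator stays <= 11; these approach x as k grows, and every other convergent or intermediate fraction in range is farther away.
Largest k: floor((11 - q_{-1})/q_0) = floor((11 - 0)/1) = 11 (using the seeds p_{-1} = 1, q_{-1} = 0).
That gives (11*5 + 1)/(11*1 + 0) = 56/11.
Compare the errors: |x - 5/1| = |151*1 - 5*30|/(30*1) = 1/30, and |x - 56/11| = |151*11 - 56*30|/(30*11) = 19/330.
Cross-multiplying, 1*330 = 330 < 570 = 19*30, so 1/30 is smaller: the convergent 5/1 is closer to x than 56/11.

5/1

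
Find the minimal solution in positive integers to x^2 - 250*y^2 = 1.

(x, y) = (39480499, 2496966)

First expand sqrt(250) as a continued fraction. With x_i = (sqrt(250) + m_i)/d_i and (m_0, d_0) = (0, 1): a_0 = floor(sqrt(250)) = 15, since 15^2 = 225 <= 250 < 256 = 16^2.
Iterate m_{i+1} = d_i*a_i - m_i, d_{i+1} = (250 - m_{i+1}^2)/d_i, a_{i+1} = floor((a_0 + m_{i+1})/d_{i+1}):
  m_1 = 1*15 - 0 = 15, d_1 = (250 - 15^2)/1 = 25/1 = 25, a_1 = floor((15 + 15)/25) = 1.
  m_2 = 25*1 - 15 = 10, d_2 = (250 - 10^2)/25 = 150/25 = 6, a_2 = floor((15 + 10)/6) = 4.
  m_3 = 6*4 - 10 = 14, d_3 = (250 - 14^2)/6 = 54/6 = 9, a_3 = floor((15 + 14)/9) = 3.
  m_4 = 9*3 - 14 = 13, d_4 = (250 - 13^2)/9 = 81/9 = 9, a_4 = floor((15 + 13)/9) = 3.
  m_5 = 9*3 - 13 = 14, d_5 = (250 - 14^2)/9 = 54/9 = 6, a_5 = floor((15 + 14)/6) = 4.
  m_6 = 6*4 - 14 = 10, d_6 = (250 - 10^2)/6 = 150/6 = 25, a_6 = floor((15 + 10)/25) = 1.
  m_7 = 25*1 - 10 = 15, d_7 = (250 - 15^2)/25 = 25/25 = 1, a_7 = floor((15 + 15)/1) = 30.
  m_8 = 1*30 - 15 = 15, d_8 = (250 - 15^2)/1 = 25/1 = 25: (m_8, d_8) = (m_1, d_1) = (15, 25), so from here the quotients repeat a_1, ..., a_7; the period length is 7.
So sqrt(250) = [15; (1, 4, 3, 3, 4, 1, 30)] with period length k = 7.
k is odd, so (p_{k-1}, q_{k-1}) only solves x^2 - 250y^2 = -1 and the fundamental solution of x^2 - 250y^2 = 1 is (p_{2k-1}, q_{2k-1}) = (p_13, q_13); compute convergents through index 13, running through the period twice.
Convergents (p_i = a_i*p_{i-1} + p_{i-2}, q_i = a_i*q_{i-1} + q_{i-2} with p_{-2}=0, p_{-1}=1, q_{-2}=1, q_{-1}=0):
  i=0: a_0=15, p_0 = 15*1 + 0 = 15, q_0 = 15*0 + 1 = 1.
  i=1: a_1=1, p_1 = 1*15 + 1 = 16, q_1 = 1*1 + 0 = 1.
  i=2: a_2=4, p_2 = 4*16 + 15 = 79, q_2 = 4*1 + 1 = 5.
  i=3: a_3=3, p_3 = 3*79 + 16 = 253, q_3 = 3*5 + 1 = 16.
  i=4: a_4=3, p_4 = 3*253 + 79 = 838, q_4 = 3*16 + 5 = 53.
  i=5: a_5=4, p_5 = 4*838 + 253 = 3605, q_5 = 4*53 + 16 = 228.
  i=6: a_6=1, p_6 = 1*3605 + 838 = 4443, q_6 = 1*228 + 53 = 281.
  i=7: a_7=30, p_7 = 30*4443 + 3605 = 136895, q_7 = 30*281 + 228 = 8658.
  i=8: a_8=1, p_8 = 1*136895 + 4443 = 141338, q_8 = 1*8658 + 281 = 8939.
  i=9: a_9=4, p_9 = 4*141338 + 136895 = 702247, q_9 = 4*8939 + 8658 = 44414.
  i=10: a_10=3, p_10 = 3*702247 + 141338 = 2248079, q_10 = 3*44414 + 8939 = 142181.
  i=11: a_11=3, p_11 = 3*2248079 + 702247 = 7446484, q_11 = 3*142181 + 44414 = 470957.
  i=12: a_12=4, p_12 = 4*7446484 + 2248079 = 32034015, q_12 = 4*470957 + 142181 = 2026009.
  i=13: a_13=1, p_13 = 1*32034015 + 7446484 = 39480499, q_13 = 1*2026009 + 470957 = 2496966.
Indeed p_6^2 - 250*q_6^2 = 19740249 - 19740250 = -1, not +1.
Check: 39480499^2 - 250*2496966^2 = 1558709801289001 - 1558709801289000 = 1, so (x, y) = (39480499, 2496966) solves the equation, and by the theorem it is the least positive solution.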